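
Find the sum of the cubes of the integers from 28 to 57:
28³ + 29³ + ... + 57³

Use ∑_{k=1}^{n} k³ = [n(n+1)/2]², then subtract the first 27 terms.
∑_{k=1}^{57} k³ = [57×58/2]² = 1653² = 2732409
∑_{k=1}^{27} k³ = [27×28/2]² = 378² = 142884
∑_{k=28}^{57} k³ = 2732409 - 142884 = 2589525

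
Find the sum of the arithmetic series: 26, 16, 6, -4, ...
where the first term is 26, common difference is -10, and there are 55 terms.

Sₙ = n/2 × (first + last)
Last term = a + (n-1)d = 26 + (55-1)×(-10) = -514
S_55 = 55/2 × (26 + (-514))
S_55 = 55/2 × (-488) = -13420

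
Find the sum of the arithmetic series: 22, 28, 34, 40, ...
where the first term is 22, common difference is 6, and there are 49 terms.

Sₙ = n/2 × (first + last)
Last term = a + (n-1)d = 22 + (49-1)×6 = 310
S_49 = 49/2 × (22 + 310)
S_49 = 49/2 × 332 = 8134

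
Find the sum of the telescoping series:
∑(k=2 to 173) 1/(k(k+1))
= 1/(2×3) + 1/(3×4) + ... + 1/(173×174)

Partial fractions: 1/(k(k+1)) = 1/k - 1/(k+1)
The series telescopes:
= (1/2 - 1/3) + (1/3 - 1/4) + ... + (1/173 - 1/174)
= 1/2 - 1/174
= 43/87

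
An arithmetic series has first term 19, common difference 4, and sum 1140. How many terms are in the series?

Using S = n/2 × [2a + (n-1)d]
1140 = n/2 × [2(19) + (n-1)(4)]
1140 = n/2 × [38 + 4n - 4]
2280 = n × [34 + 4n]
4n² + (34)n - 2280 = 0
Discriminant: Δ = (34)² - 4(4)(-2280) = 1156 + 36480 = 37636
√Δ = 194
n = [-(34) + √Δ] / (2·4) = (-34 + 194) / 8 = 160 / 8 = 20
(The negative root is discarded since n must be a positive integer.)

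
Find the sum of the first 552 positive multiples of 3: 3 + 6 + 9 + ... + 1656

Factor out 3: = 3(1 + 2 + ... + 552) = 3 × n(n+1)/2
= 3 × 552×553/2
= 3 × 152628
= 457884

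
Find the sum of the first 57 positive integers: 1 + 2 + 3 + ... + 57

Formula: ∑k = n(n+1)/2
= 57×58/2
= 3306/2
= 1653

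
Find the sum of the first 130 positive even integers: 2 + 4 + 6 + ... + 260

Sum of first n even numbers = n(n+1)
= 130×131
= 17030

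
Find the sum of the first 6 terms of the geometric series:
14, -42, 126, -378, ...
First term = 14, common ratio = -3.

Sₙ = a(1 - rⁿ) / (1 - r)
S_6 = 14(1 - (-3)^6) / (1 - (-3))
S_6 = 14(1 - 729) / (4)
S_6 = -2548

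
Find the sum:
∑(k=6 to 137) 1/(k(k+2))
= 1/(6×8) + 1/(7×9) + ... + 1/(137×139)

Partial fractions: 1/(k(k+2)) = (1/2)[1/k - 1/(k+2)]
Telescoping leaves the first two and last two terms:
= (1/2)[1/6 + 1/7 - 1/138 - 1/139]
= 19811/134274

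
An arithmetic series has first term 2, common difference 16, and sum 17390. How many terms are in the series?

Using S = n/2 × [2a + (n-1)d]
17390 = n/2 × [2(2) + (n-1)(16)]
17390 = n/2 × [4 + 16n - 16]
34780 = n × [-12 + 16n]
16n² + (-12)n - 34780 = 0
Discriminant: Δ = (-12)² - 4(16)(-34780) = 144 + 2225920 = 2226064
√Δ = 1492
n = [-(-12) + √Δ] / (2·16) = (12 + 1492) / 32 = 1504 / 32 = 47
(The negative root is discarded since n must be a positive integer.)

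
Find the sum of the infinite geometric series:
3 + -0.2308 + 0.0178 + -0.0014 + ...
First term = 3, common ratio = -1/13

For |r| < 1, S = a / (1 - r)
S = 3 / (1 - (-1/13))
S = 3 / (14/13)
S = 39/14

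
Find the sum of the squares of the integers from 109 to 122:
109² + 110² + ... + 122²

Use ∑_{k=1}^{n} k² = n(n+1)(2n+1)/6, then subtract the first 108 terms.
∑_{k=1}^{122} k² = 122×123×245/6 = 612745
∑_{k=1}^{108} k² = 108×109×217/6 = 425754
∑_{k=109}^{122} k² = 612745 - 425754 = 186991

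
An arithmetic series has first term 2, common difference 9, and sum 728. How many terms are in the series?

Using S = n/2 × [2a + (n-1)d]
728 = n/2 × [2(2) + (n-1)(9)]
728 = n/2 × [4 + 9n - 9]
1456 = n × [-5 + 9n]
9n² + (-5)n - 1456 = 0
Discriminant: Δ = (-5)² - 4(9)(-1456) = 25 + 52416 = 52441
√Δ = 229
n = [-(-5) + √Δ] / (2·9) = (5 + 229) / 18 = 234 / 18 = 13
(The negative root is discarded since n must be a positive integer.)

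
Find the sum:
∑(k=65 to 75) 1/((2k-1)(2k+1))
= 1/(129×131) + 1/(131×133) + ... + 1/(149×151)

Partial fractions: 1/((2k-1)(2k+1)) = (1/2)[1/(2k-1) - 1/(2k+1)]
The series telescopes:
= (1/2)[1/129 - 1/151]
= 11/19479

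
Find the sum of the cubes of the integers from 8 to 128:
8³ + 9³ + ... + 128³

Use ∑_{k=1}^{n} k³ = [n(n+1)/2]², then subtract the first 7 terms.
∑_{k=1}^{128} k³ = [128×129/2]² = 8256² = 68161536
∑_{k=1}^{7} k³ = [7×8/2]² = 28² = 784
∑_{k=8}^{128} k³ = 68161536 - 784 = 68160752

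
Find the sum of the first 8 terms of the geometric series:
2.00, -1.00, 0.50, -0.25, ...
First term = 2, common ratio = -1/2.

Sₙ = a(1 - rⁿ) / (1 - r)
S_8 = 2(1 - (-1/2)^8) / (1 - (-1/2))
S_8 = 2(1 - (1/256)) / (3/2)
S_8 = 85/64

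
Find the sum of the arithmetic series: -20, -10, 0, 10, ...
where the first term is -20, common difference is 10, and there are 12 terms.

Sₙ = n/2 × (first + last)
Last term = a + (n-1)d = -20 + (12-1)×10 = 90
S_12 = 12/2 × (-20 + 90)
S_12 = 12/2 × 70 = 420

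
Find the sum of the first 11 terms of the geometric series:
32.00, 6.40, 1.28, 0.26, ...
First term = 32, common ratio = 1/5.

Sₙ = a(1 - rⁿ) / (1 - r)
S_11 = 32(1 - (1/5)^11) / (1 - (1/5))
S_11 = 32(1 - (1/48828125)) / (4/5)
S_11 = 390624992/9765625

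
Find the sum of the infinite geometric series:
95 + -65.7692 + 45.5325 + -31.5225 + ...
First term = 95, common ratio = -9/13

For |r| < 1, S = a / (1 - r)
S = 95 / (1 - (-9/13))
S = 95 / (22/13)
S = 1235/22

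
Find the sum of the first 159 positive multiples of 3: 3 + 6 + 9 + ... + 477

Factor out 3: = 3(1 + 2 + ... + 159) = 3 × n(n+1)/2
= 3 × 159×160/2
= 3 × 12720
= 38160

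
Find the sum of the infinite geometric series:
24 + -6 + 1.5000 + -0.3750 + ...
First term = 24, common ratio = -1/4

For |r| < 1, S = a / (1 - r)
S = 24 / (1 - (-1/4))
S = 24 / (5/4)
S = 96/5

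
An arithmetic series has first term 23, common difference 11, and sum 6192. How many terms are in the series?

Using S = n/2 × [2a + (n-1)d]
6192 = n/2 × [2(23) + (n-1)(11)]
6192 = n/2 × [46 + 11n - 11]
12384 = n × [35 + 11n]
11n² + (35)n - 12384 = 0
Discriminant: Δ = (35)² - 4(11)(-12384) = 1225 + 544896 = 546121
√Δ = 739
n = [-(35) + √Δ] / (2·11) = (-35 + 739) / 22 = 704 / 22 = 32
(The negative root is discarded since n must be a positive integer.)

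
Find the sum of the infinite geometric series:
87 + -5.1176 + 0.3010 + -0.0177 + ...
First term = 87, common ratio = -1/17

For |r| < 1, S = a / (1 - r)
S = 87 / (1 - (-1/17))
S = 87 / (18/17)
S = 493/6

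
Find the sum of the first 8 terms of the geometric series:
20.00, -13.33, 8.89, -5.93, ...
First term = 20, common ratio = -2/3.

Sₙ = a(1 - rⁿ) / (1 - r)
S_8 = 20(1 - (-2/3)^8) / (1 - (-2/3))
S_8 = 20(1 - (256/6561)) / (5/3)
S_8 = 25220/2187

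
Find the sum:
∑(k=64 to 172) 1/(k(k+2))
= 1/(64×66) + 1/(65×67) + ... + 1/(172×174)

Partial fractions: 1/(k(k+2)) = (1/2)[1/k - 1/(k+2)]
Telescoping leaves the first two and last two terms:
= (1/2)[1/64 + 1/65 - 1/173 - 1/174]
= 1219819/125224320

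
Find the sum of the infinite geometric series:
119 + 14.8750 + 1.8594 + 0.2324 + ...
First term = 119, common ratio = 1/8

For |r| < 1, S = a / (1 - r)
S = 119 / (1 - (1/8))
S = 119 / (7/8)
S = 136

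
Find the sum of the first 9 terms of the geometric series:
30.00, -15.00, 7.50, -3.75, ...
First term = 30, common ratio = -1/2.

Sₙ = a(1 - rⁿ) / (1 - r)
S_9 = 30(1 - (-1/2)^9) / (1 - (-1/2))
S_9 = 30(1 - (-1/512)) / (3/2)
S_9 = 2565/128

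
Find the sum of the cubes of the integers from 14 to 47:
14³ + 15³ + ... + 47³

Use ∑_{k=1}^{n} k³ = [n(n+1)/2]², then subtract the first 13 terms.
∑_{k=1}^{47} k³ = [47×48/2]² = 1128² = 1272384
∑_{k=1}^{13} k³ = [13×14/2]² = 91² = 8281
∑_{k=14}^{47} k³ = 1272384 - 8281 = 1264103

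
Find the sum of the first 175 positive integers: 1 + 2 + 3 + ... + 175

Formula: ∑k = n(n+1)/2
= 175×176/2
= 30800/2
= 15400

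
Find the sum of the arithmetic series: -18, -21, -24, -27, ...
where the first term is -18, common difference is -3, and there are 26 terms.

Sₙ = n/2 × (first + last)
Last term = a + (n-1)d = -18 + (26-1)×(-3) = -93
S_26 = 26/2 × (-18 + (-93))
S_26 = 26/2 × (-111) = -1443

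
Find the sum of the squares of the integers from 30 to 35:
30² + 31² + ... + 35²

Use ∑_{k=1}^{n} k² = n(n+1)(2n+1)/6, then subtract the first 29 terms.
∑_{k=1}^{35} k² = 35×36×71/6 = 14910
∑_{k=1}^{29} k² = 29×30×59/6 = 8555
∑_{k=30}^{35} k² = 14910 - 8555 = 6355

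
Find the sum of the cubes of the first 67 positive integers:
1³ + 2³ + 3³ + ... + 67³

Formula: ∑k³ = [n(n+1)/2]²
= [67×68/2]²
= 2278²
= 5189284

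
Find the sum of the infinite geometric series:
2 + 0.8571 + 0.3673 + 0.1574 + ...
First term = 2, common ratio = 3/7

For |r| < 1, S = a / (1 - r)
S = 2 / (1 - (3/7))
S = 2 / (4/7)
S = 7/2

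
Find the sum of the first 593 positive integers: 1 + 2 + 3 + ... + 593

Formula: ∑k = n(n+1)/2
= 593×594/2
= 352242/2
= 176121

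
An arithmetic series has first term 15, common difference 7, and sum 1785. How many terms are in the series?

Using S = n/2 × [2a + (n-1)d]
1785 = n/2 × [2(15) + (n-1)(7)]
1785 = n/2 × [30 + 7n - 7]
3570 = n × [23 + 7n]
7n² + (23)n - 3570 = 0
Discriminant: Δ = (23)² - 4(7)(-3570) = 529 + 99960 = 100489
√Δ = 317
n = [-(23) + √Δ] / (2·7) = (-23 + 317) / 14 = 294 / 14 = 21
(The negative root is discarded since n must be a positive integer.)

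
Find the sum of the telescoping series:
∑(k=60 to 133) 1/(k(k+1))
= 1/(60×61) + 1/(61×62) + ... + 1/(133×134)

Partial fractions: 1/(k(k+1)) = 1/k - 1/(k+1)
The series telescopes:
= (1/60 - 1/61) + (1/61 - 1/62) + ... + (1/133 - 1/134)
= 1/60 - 1/134
= 37/4020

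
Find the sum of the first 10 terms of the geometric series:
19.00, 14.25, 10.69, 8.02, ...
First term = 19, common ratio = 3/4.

Sₙ = a(1 - rⁿ) / (1 - r)
S_10 = 19(1 - (3/4)^10) / (1 - (3/4))
S_10 = 19(1 - (59049/1048576)) / (1/4)
S_10 = 18801013/262144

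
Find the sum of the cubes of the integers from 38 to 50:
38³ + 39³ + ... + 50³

Use ∑_{k=1}^{n} k³ = [n(n+1)/2]², then subtract the first 37 terms.
∑_{k=1}^{50} k³ = [50×51/2]² = 1275² = 1625625
∑_{k=1}^{37} k³ = [37×38/2]² = 703² = 494209
∑_{k=38}^{50} k³ = 1625625 - 494209 = 1131416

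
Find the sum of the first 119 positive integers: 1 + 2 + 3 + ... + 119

Formula: ∑k = n(n+1)/2
= 119×120/2
= 14280/2
= 7140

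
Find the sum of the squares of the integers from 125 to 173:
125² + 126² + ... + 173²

Use ∑_{k=1}^{n} k² = n(n+1)(2n+1)/6, then subtract the first 124 terms.
∑_{k=1}^{173} k² = 173×174×347/6 = 1740899
∑_{k=1}^{124} k² = 124×125×249/6 = 643250
∑_{k=125}^{173} k² = 1740899 - 643250 = 1097649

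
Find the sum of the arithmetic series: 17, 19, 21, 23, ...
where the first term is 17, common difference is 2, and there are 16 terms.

Sₙ = n/2 × (first + last)
Last term = a + (n-1)d = 17 + (16-1)×2 = 47
S_16 = 16/2 × (17 + 47)
S_16 = 16/2 × 64 = 512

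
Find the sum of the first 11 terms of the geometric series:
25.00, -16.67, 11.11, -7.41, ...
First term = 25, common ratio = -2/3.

Sₙ = a(1 - rⁿ) / (1 - r)
S_11 = 25(1 - (-2/3)^11) / (1 - (-2/3))
S_11 = 25(1 - (-2048/177147)) / (5/3)
S_11 = 895975/59049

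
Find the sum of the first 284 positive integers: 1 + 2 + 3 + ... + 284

Formula: ∑k = n(n+1)/2
= 284×285/2
= 80940/2
= 40470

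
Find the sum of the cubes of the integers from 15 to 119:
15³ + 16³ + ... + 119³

Use ∑_{k=1}^{n} k³ = [n(n+1)/2]², then subtract the first 14 terms.
∑_{k=1}^{119} k³ = [119×120/2]² = 7140² = 50979600
∑_{k=1}^{14} k³ = [14×15/2]² = 105² = 11025
∑_{k=15}^{119} k³ = 50979600 - 11025 = 50968575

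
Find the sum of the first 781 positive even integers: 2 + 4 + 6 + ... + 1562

Sum of first n even numbers = n(n+1)
= 781×782
= 610742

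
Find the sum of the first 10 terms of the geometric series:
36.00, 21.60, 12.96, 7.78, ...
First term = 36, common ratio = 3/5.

Sₙ = a(1 - rⁿ) / (1 - r)
S_10 = 36(1 - (3/5)^10) / (1 - (3/5))
S_10 = 36(1 - (59049/9765625)) / (2/5)
S_10 = 174718368/1953125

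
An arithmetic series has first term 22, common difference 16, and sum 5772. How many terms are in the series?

Using S = n/2 × [2a + (n-1)d]
5772 = n/2 × [2(22) + (n-1)(16)]
5772 = n/2 × [44 + 16n - 16]
11544 = n × [28 + 16n]
16n² + (28)n - 11544 = 0
Discriminant: Δ = (28)² - 4(16)(-11544) = 784 + 738816 = 739600
√Δ = 860
n = [-(28) + √Δ] / (2·16) = (-28 + 860) / 32 = 832 / 32 = 26
(The negative root is discarded since n must be a positive integer.)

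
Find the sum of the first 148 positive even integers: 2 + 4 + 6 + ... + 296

Sum of first n even numbers = n(n+1)
= 148×149
= 22052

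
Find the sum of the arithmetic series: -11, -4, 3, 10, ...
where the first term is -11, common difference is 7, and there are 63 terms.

Sₙ = n/2 × (first + last)
Last term = a + (n-1)d = -11 + (63-1)×7 = 423
S_63 = 63/2 × (-11 + 423)
S_63 = 63/2 × 412 = 12978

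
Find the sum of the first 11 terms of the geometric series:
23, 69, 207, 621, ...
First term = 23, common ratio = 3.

Sₙ = a(1 - rⁿ) / (1 - r)
S_11 = 23(1 - 3^11) / (1 - 3)
S_11 = 23(1 - 177147) / (-2)
S_11 = 2037179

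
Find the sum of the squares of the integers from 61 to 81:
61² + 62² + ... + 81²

Use ∑_{k=1}^{n} k² = n(n+1)(2n+1)/6, then subtract the first 60 terms.
∑_{k=1}^{81} k² = 81×82×163/6 = 180441
∑_{k=1}^{60} k² = 60×61×121/6 = 73810
∑_{k=61}^{81} k² = 180441 - 73810 = 106631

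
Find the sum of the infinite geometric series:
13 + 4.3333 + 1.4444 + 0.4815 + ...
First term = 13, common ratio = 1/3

For |r| < 1, S = a / (1 - r)
S = 13 / (1 - (1/3))
S = 13 / (2/3)
S = 39/2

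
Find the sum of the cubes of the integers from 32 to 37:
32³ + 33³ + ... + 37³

Use ∑_{k=1}^{n} k³ = [n(n+1)/2]², then subtract the first 31 terms.
∑_{k=1}^{37} k³ = [37×38/2]² = 703² = 494209
∑_{k=1}^{31} k³ = [31×32/2]² = 496² = 246016
∑_{k=32}^{37} k³ = 494209 - 246016 = 248193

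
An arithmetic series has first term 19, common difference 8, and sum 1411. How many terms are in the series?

Using S = n/2 × [2a + (n-1)d]
1411 = n/2 × [2(19) + (n-1)(8)]
1411 = n/2 × [38 + 8n - 8]
2822 = n × [30 + 8n]
8n² + (30)n - 2822 = 0
Discriminant: Δ = (30)² - 4(8)(-2822) = 900 + 90304 = 91204
√Δ = 302
n = [-(30) + √Δ] / (2·8) = (-30 + 302) / 16 = 272 / 16 = 17
(The negative root is discarded since n must be a positive integer.)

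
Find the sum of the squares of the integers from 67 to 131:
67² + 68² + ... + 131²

Use ∑_{k=1}^{n} k² = n(n+1)(2n+1)/6, then subtract the first 66 terms.
∑_{k=1}^{131} k² = 131×132×263/6 = 757966
∑_{k=1}^{66} k² = 66×67×133/6 = 98021
∑_{k=67}^{131} k² = 757966 - 98021 = 659945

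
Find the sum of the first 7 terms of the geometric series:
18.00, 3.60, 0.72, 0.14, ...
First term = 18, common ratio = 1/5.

Sₙ = a(1 - rⁿ) / (1 - r)
S_7 = 18(1 - (1/5)^7) / (1 - (1/5))
S_7 = 18(1 - (1/78125)) / (4/5)
S_7 = 351558/15625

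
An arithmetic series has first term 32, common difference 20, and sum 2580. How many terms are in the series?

Using S = n/2 × [2a + (n-1)d]
2580 = n/2 × [2(32) + (n-1)(20)]
2580 = n/2 × [64 + 20n - 20]
5160 = n × [44 + 20n]
20n² + (44)n - 5160 = 0
Discriminant: Δ = (44)² - 4(20)(-5160) = 1936 + 412800 = 414736
√Δ = 644
n = [-(44) + √Δ] / (2·20) = (-44 + 644) / 40 = 600 / 40 = 15
(The negative root is discarded since n must be a positive integer.)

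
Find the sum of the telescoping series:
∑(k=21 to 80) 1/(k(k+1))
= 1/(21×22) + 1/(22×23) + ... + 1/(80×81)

Partial fractions: 1/(k(k+1)) = 1/k - 1/(k+1)
The series telescopes:
= (1/21 - 1/22) + (1/22 - 1/23) + ... + (1/80 - 1/81)
= 1/21 - 1/81
= 20/567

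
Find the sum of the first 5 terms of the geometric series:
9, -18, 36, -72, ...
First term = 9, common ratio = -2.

Sₙ = a(1 - rⁿ) / (1 - r)
S_5 = 9(1 - (-2)^5) / (1 - (-2))
S_5 = 9(1 - (-32)) / (3)
S_5 = 99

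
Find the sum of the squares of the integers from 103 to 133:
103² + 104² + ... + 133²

Use ∑_{k=1}^{n} k² = n(n+1)(2n+1)/6, then subtract the first 102 terms.
∑_{k=1}^{133} k² = 133×134×267/6 = 793079
∑_{k=1}^{102} k² = 102×103×205/6 = 358955
∑_{k=103}^{133} k² = 793079 - 358955 = 434124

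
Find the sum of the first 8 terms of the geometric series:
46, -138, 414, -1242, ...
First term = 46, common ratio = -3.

Sₙ = a(1 - rⁿ) / (1 - r)
S_8 = 46(1 - (-3)^8) / (1 - (-3))
S_8 = 46(1 - 6561) / (4)
S_8 = -75440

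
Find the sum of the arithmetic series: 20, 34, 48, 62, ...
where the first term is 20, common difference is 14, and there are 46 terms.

Sₙ = n/2 × (first + last)
Last term = a + (n-1)d = 20 + (46-1)×14 = 650
S_46 = 46/2 × (20 + 650)
S_46 = 46/2 × 670 = 15410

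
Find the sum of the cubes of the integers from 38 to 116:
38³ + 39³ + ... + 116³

Use ∑_{k=1}^{n} k³ = [n(n+1)/2]², then subtract the first 37 terms.
∑_{k=1}^{116} k³ = [116×117/2]² = 6786² = 46049796
∑_{k=1}^{37} k³ = [37×38/2]² = 703² = 494209
∑_{k=38}^{116} k³ = 46049796 - 494209 = 45555587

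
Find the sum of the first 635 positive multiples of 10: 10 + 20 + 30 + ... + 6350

Factor out 10: = 10(1 + 2 + ... + 635) = 10 × n(n+1)/2
= 10 × 635×636/2
= 10 × 201930
= 2019300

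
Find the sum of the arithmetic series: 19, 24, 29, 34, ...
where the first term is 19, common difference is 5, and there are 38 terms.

Sₙ = n/2 × (first + last)
Last term = a + (n-1)d = 19 + (38-1)×5 = 204
S_38 = 38/2 × (19 + 204)
S_38 = 38/2 × 223 = 4237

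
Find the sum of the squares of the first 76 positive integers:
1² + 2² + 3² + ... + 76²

Formula: ∑k² = n(n+1)(2n+1)/6
= 76×77×153/6
= 895356/6
= 149226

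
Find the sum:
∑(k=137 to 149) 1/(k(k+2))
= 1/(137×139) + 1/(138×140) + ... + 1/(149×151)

Partial fractions: 1/(k(k+2)) = (1/2)[1/k - 1/(k+2)]
Telescoping leaves the first two and last two terms:
= (1/2)[1/137 + 1/138 - 1/150 - 1/151]
= 44837/71370150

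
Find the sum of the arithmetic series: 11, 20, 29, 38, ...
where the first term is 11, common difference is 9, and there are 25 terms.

Sₙ = n/2 × (first + last)
Last term = a + (n-1)d = 11 + (25-1)×9 = 227
S_25 = 25/2 × (11 + 227)
S_25 = 25/2 × 238 = 2975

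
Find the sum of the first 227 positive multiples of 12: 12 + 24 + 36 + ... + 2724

Factor out 12: = 12(1 + 2 + ... + 227) = 12 × n(n+1)/2
= 12 × 227×228/2
= 12 × 25878
= 310536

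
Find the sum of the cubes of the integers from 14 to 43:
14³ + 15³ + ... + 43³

Use ∑_{k=1}^{n} k³ = [n(n+1)/2]², then subtract the first 13 terms.
∑_{k=1}^{43} k³ = [43×44/2]² = 946² = 894916
∑_{k=1}^{13} k³ = [13×14/2]² = 91² = 8281
∑_{k=14}^{43} k³ = 894916 - 8281 = 886635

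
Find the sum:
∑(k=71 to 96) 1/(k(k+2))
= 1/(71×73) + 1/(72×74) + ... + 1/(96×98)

Partial fractions: 1/(k(k+2)) = (1/2)[1/k - 1/(k+2)]
Telescoping leaves the first two and last two terms:
= (1/2)[1/71 + 1/72 - 1/97 - 1/98]
= 181259/48594672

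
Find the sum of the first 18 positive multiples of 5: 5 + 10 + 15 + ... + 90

Factor out 5: = 5(1 + 2 + ... + 18) = 5 × n(n+1)/2
= 5 × 18×19/2
= 5 × 171
= 855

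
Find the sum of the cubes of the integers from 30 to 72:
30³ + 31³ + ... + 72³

Use ∑_{k=1}^{n} k³ = [n(n+1)/2]², then subtract the first 29 terms.
∑_{k=1}^{72} k³ = [72×73/2]² = 2628² = 6906384
∑_{k=1}^{29} k³ = [29×30/2]² = 435² = 189225
∑_{k=30}^{72} k³ = 6906384 - 189225 = 6717159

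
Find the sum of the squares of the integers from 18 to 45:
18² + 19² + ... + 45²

Use ∑_{k=1}^{n} k² = n(n+1)(2n+1)/6, then subtract the first 17 terms.
∑_{k=1}^{45} k² = 45×46×91/6 = 31395
∑_{k=1}^{17} k² = 17×18×35/6 = 1785
∑_{k=18}^{45} k² = 31395 - 1785 = 29610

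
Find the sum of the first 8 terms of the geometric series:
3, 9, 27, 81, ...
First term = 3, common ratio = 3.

Sₙ = a(1 - rⁿ) / (1 - r)
S_8 = 3(1 - 3^8) / (1 - 3)
S_8 = 3(1 - 6561) / (-2)
S_8 = 9840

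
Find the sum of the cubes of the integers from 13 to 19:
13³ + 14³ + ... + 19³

Use ∑_{k=1}^{n} k³ = [n(n+1)/2]², then subtract the first 12 terms.
∑_{k=1}^{19} k³ = [19×20/2]² = 190² = 36100
∑_{k=1}^{12} k³ = [12×13/2]² = 78² = 6084
∑_{k=13}^{19} k³ = 36100 - 6084 = 30016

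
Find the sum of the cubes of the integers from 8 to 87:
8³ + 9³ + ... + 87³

Use ∑_{k=1}^{n} k³ = [n(n+1)/2]², then subtract the first 7 terms.
∑_{k=1}^{87} k³ = [87×88/2]² = 3828² = 14653584
∑_{k=1}^{7} k³ = [7×8/2]² = 28² = 784
∑_{k=8}^{87} k³ = 14653584 - 784 = 14652800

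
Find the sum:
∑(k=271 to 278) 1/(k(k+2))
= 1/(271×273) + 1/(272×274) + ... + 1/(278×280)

Partial fractions: 1/(k(k+2)) = (1/2)[1/k - 1/(k+2)]
Telescoping leaves the first two and last two terms:
= (1/2)[1/271 + 1/272 - 1/279 - 1/280]
= 151769/1439595360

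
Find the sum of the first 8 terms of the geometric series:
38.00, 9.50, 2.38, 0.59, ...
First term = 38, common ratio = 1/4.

Sₙ = a(1 - rⁿ) / (1 - r)
S_8 = 38(1 - (1/4)^8) / (1 - (1/4))
S_8 = 38(1 - (1/65536)) / (3/4)
S_8 = 415055/8192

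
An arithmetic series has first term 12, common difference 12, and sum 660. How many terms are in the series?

Using S = n/2 × [2a + (n-1)d]
660 = n/2 × [2(12) + (n-1)(12)]
660 = n/2 × [24 + 12n - 12]
1320 = n × [12 + 12n]
12n² + (12)n - 1320 = 0
Discriminant: Δ = (12)² - 4(12)(-1320) = 144 + 63360 = 63504
√Δ = 252
n = [-(12) + √Δ] / (2·12) = (-12 + 252) / 24 = 240 / 24 = 10
(The negative root is discarded since n must be a positive integer.)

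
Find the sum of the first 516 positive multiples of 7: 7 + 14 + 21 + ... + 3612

Factor out 7: = 7(1 + 2 + ... + 516) = 7 × n(n+1)/2
= 7 × 516×517/2
= 7 × 133386
= 933702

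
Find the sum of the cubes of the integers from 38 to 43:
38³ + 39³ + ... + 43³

Use ∑_{k=1}^{n} k³ = [n(n+1)/2]², then subtract the first 37 terms.
∑_{k=1}^{43} k³ = [43×44/2]² = 946² = 894916
∑_{k=1}^{37} k³ = [37×38/2]² = 703² = 494209
∑_{k=38}^{43} k³ = 894916 - 494209 = 400707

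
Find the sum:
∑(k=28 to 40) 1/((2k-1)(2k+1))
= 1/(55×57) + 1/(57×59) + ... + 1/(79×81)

Partial fractions: 1/((2k-1)(2k+1)) = (1/2)[1/(2k-1) - 1/(2k+1)]
The series telescopes:
= (1/2)[1/55 - 1/81]
= 13/4455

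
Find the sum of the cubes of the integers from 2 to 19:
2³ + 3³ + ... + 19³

Use ∑_{k=1}^{n} k³ = [n(n+1)/2]², then subtract the first 1 terms.
∑_{k=1}^{19} k³ = [19×20/2]² = 190² = 36100
∑_{k=1}^{1} k³ = [1×2/2]² = 1² = 1
∑_{k=2}^{19} k³ = 36100 - 1 = 36099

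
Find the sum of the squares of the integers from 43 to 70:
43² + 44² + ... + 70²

Use ∑_{k=1}^{n} k² = n(n+1)(2n+1)/6, then subtract the first 42 terms.
∑_{k=1}^{70} k² = 70×71×141/6 = 116795
∑_{k=1}^{42} k² = 42×43×85/6 = 25585
∑_{k=43}^{70} k² = 116795 - 25585 = 91210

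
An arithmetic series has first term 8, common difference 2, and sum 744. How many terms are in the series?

Using S = n/2 × [2a + (n-1)d]
744 = n/2 × [2(8) + (n-1)(2)]
744 = n/2 × [16 + 2n - 2]
1488 = n × [14 + 2n]
2n² + (14)n - 1488 = 0
Discriminant: Δ = (14)² - 4(2)(-1488) = 196 + 11904 = 12100
√Δ = 110
n = [-(14) + √Δ] / (2·2) = (-14 + 110) / 4 = 96 / 4 = 24
(The negative root is discarded since n must be a positive integer.)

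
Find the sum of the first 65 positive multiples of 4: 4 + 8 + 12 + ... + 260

Factor out 4: = 4(1 + 2 + ... + 65) = 4 × n(n+1)/2
= 4 × 65×66/2
= 4 × 2145
= 8580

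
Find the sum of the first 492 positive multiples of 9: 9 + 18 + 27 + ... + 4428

Factor out 9: = 9(1 + 2 + ... + 492) = 9 × n(n+1)/2
= 9 × 492×493/2
= 9 × 121278
= 1091502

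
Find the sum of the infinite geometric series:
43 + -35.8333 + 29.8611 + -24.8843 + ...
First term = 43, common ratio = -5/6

For |r| < 1, S = a / (1 - r)
S = 43 / (1 - (-5/6))
S = 43 / (11/6)
S = 258/11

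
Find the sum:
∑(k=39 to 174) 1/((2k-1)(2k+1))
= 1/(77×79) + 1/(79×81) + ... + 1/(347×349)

Partial fractions: 1/((2k-1)(2k+1)) = (1/2)[1/(2k-1) - 1/(2k+1)]
The series telescopes:
= (1/2)[1/77 - 1/349]
= 136/26873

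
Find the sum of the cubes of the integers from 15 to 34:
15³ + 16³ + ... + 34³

Use ∑_{k=1}^{n} k³ = [n(n+1)/2]², then subtract the first 14 terms.
∑_{k=1}^{34} k³ = [34×35/2]² = 595² = 354025
∑_{k=1}^{14} k³ = [14×15/2]² = 105² = 11025
∑_{k=15}^{34} k³ = 354025 - 11025 = 343000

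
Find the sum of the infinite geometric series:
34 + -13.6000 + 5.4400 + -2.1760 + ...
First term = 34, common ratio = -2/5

For |r| < 1, S = a / (1 - r)
S = 34 / (1 - (-2/5))
S = 34 / (7/5)
S = 170/7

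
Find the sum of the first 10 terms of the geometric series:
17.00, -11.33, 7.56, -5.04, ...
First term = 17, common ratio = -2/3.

Sₙ = a(1 - rⁿ) / (1 - r)
S_10 = 17(1 - (-2/3)^10) / (1 - (-2/3))
S_10 = 17(1 - (1024/59049)) / (5/3)
S_10 = 197285/19683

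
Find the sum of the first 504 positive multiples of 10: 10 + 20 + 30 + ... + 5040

Factor out 10: = 10(1 + 2 + ... + 504) = 10 × n(n+1)/2
= 10 × 504×505/2
= 10 × 127260
= 1272600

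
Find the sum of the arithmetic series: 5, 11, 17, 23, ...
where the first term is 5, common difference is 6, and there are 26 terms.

Sₙ = n/2 × (first + last)
Last term = a + (n-1)d = 5 + (26-1)×6 = 155
S_26 = 26/2 × (5 + 155)
S_26 = 26/2 × 160 = 2080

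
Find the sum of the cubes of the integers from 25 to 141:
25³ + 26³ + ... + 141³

Use ∑_{k=1}^{n} k³ = [n(n+1)/2]², then subtract the first 24 terms.
∑_{k=1}^{141} k³ = [141×142/2]² = 10011² = 100220121
∑_{k=1}^{24} k³ = [24×25/2]² = 300² = 90000
∑_{k=25}^{141} k³ = 100220121 - 90000 = 100130121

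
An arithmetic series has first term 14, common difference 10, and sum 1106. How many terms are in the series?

Using S = n/2 × [2a + (n-1)d]
1106 = n/2 × [2(14) + (n-1)(10)]
1106 = n/2 × [28 + 10n - 10]
2212 = n × [18 + 10n]
10n² + (18)n - 2212 = 0
Discriminant: Δ = (18)² - 4(10)(-2212) = 324 + 88480 = 88804
√Δ = 298
n = [-(18) + √Δ] / (2·10) = (-18 + 298) / 20 = 280 / 20 = 14
(The negative root is discarded since n must be a positive integer.)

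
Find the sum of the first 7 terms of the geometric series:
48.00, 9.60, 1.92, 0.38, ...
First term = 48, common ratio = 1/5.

Sₙ = a(1 - rⁿ) / (1 - r)
S_7 = 48(1 - (1/5)^7) / (1 - (1/5))
S_7 = 48(1 - (1/78125)) / (4/5)
S_7 = 937488/15625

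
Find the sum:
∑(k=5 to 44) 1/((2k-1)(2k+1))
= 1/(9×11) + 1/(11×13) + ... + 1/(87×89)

Partial fractions: 1/((2k-1)(2k+1)) = (1/2)[1/(2k-1) - 1/(2k+1)]
The series telescopes:
= (1/2)[1/9 - 1/89]
= 40/801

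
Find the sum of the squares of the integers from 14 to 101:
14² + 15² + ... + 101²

Use ∑_{k=1}^{n} k² = n(n+1)(2n+1)/6, then subtract the first 13 terms.
∑_{k=1}^{101} k² = 101×102×203/6 = 348551
∑_{k=1}^{13} k² = 13×14×27/6 = 819
∑_{k=14}^{101} k² = 348551 - 819 = 347732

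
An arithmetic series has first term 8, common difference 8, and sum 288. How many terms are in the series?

Using S = n/2 × [2a + (n-1)d]
288 = n/2 × [2(8) + (n-1)(8)]
288 = n/2 × [16 + 8n - 8]
576 = n × [8 + 8n]
8n² + (8)n - 576 = 0
Discriminant: Δ = (8)² - 4(8)(-576) = 64 + 18432 = 18496
√Δ = 136
n = [-(8) + √Δ] / (2·8) = (-8 + 136) / 16 = 128 / 16 = 8
(The negative root is discarded since n must be a positive integer.)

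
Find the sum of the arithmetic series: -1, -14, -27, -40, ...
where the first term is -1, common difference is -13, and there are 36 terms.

Sₙ = n/2 × (first + last)
Last term = a + (n-1)d = -1 + (36-1)×(-13) = -456
S_36 = 36/2 × (-1 + (-456))
S_36 = 36/2 × (-457) = -8226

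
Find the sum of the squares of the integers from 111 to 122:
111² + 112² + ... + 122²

Use ∑_{k=1}^{n} k² = n(n+1)(2n+1)/6, then subtract the first 110 terms.
∑_{k=1}^{122} k² = 122×123×245/6 = 612745
∑_{k=1}^{110} k² = 110×111×221/6 = 449735
∑_{k=111}^{122} k² = 612745 - 449735 = 163010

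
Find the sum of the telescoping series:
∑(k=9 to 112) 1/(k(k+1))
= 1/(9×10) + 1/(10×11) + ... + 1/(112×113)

Partial fractions: 1/(k(k+1)) = 1/k - 1/(k+1)
The series telescopes:
= (1/9 - 1/10) + (1/10 - 1/11) + ... + (1/112 - 1/113)
= 1/9 - 1/113
= 104/1017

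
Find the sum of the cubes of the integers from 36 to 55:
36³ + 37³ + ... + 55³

Use ∑_{k=1}^{n} k³ = [n(n+1)/2]², then subtract the first 35 terms.
∑_{k=1}^{55} k³ = [55×56/2]² = 1540² = 2371600
∑_{k=1}^{35} k³ = [35×36/2]² = 630² = 396900
∑_{k=36}^{55} k³ = 2371600 - 396900 = 1974700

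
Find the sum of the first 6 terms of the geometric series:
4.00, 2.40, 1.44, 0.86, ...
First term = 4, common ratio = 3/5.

Sₙ = a(1 - rⁿ) / (1 - r)
S_6 = 4(1 - (3/5)^6) / (1 - (3/5))
S_6 = 4(1 - (729/15625)) / (2/5)
S_6 = 29792/3125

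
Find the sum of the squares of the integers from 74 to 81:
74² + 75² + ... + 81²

Use ∑_{k=1}^{n} k² = n(n+1)(2n+1)/6, then subtract the first 73 terms.
∑_{k=1}^{81} k² = 81×82×163/6 = 180441
∑_{k=1}^{73} k² = 73×74×147/6 = 132349
∑_{k=74}^{81} k² = 180441 - 132349 = 48092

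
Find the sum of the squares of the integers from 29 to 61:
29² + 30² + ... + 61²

Use ∑_{k=1}^{n} k² = n(n+1)(2n+1)/6, then subtract the first 28 terms.
∑_{k=1}^{61} k² = 61×62×123/6 = 77531
∑_{k=1}^{28} k² = 28×29×57/6 = 7714
∑_{k=29}^{61} k² = 77531 - 7714 = 69817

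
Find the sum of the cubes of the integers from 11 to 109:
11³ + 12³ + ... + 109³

Use ∑_{k=1}^{n} k³ = [n(n+1)/2]², then subtract the first 10 terms.
∑_{k=1}^{109} k³ = [109×110/2]² = 5995² = 35940025
∑_{k=1}^{10} k³ = [10×11/2]² = 55² = 3025
∑_{k=11}^{109} k³ = 35940025 - 3025 = 35937000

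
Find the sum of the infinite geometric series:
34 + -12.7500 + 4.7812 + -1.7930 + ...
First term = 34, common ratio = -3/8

For |r| < 1, S = a / (1 - r)
S = 34 / (1 - (-3/8))
S = 34 / (11/8)
S = 272/11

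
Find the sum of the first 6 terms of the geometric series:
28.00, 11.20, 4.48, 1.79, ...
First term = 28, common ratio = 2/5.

Sₙ = a(1 - rⁿ) / (1 - r)
S_6 = 28(1 - (2/5)^6) / (1 - (2/5))
S_6 = 28(1 - (64/15625)) / (3/5)
S_6 = 145236/3125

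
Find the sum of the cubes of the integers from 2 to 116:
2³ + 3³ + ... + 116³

Use ∑_{k=1}^{n} k³ = [n(n+1)/2]², then subtract the first 1 terms.
∑_{k=1}^{116} k³ = [116×117/2]² = 6786² = 46049796
∑_{k=1}^{1} k³ = [1×2/2]² = 1² = 1
∑_{k=2}^{116} k³ = 46049796 - 1 = 46049795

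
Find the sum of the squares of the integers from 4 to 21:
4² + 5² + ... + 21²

Use ∑_{k=1}^{n} k² = n(n+1)(2n+1)/6, then subtract the first 3 terms.
∑_{k=1}^{21} k² = 21×22×43/6 = 3311
∑_{k=1}^{3} k² = 3×4×7/6 = 14
∑_{k=4}^{21} k² = 3311 - 14 = 3297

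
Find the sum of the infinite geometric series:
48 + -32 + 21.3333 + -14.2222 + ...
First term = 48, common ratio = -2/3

For |r| < 1, S = a / (1 - r)
S = 48 / (1 - (-2/3))
S = 48 / (5/3)
S = 144/5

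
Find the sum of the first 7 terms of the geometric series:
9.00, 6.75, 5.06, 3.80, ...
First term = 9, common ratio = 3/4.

Sₙ = a(1 - rⁿ) / (1 - r)
S_7 = 9(1 - (3/4)^7) / (1 - (3/4))
S_7 = 9(1 - (2187/16384)) / (1/4)
S_7 = 127773/4096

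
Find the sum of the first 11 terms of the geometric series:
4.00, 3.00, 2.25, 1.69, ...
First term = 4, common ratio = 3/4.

Sₙ = a(1 - rⁿ) / (1 - r)
S_11 = 4(1 - (3/4)^11) / (1 - (3/4))
S_11 = 4(1 - (177147/4194304)) / (1/4)
S_11 = 4017157/262144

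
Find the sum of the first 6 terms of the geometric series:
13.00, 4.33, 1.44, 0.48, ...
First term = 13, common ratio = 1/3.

Sₙ = a(1 - rⁿ) / (1 - r)
S_6 = 13(1 - (1/3)^6) / (1 - (1/3))
S_6 = 13(1 - (1/729)) / (2/3)
S_6 = 4732/243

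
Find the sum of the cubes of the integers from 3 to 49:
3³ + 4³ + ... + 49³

Use ∑_{k=1}^{n} k³ = [n(n+1)/2]², then subtract the first 2 terms.
∑_{k=1}^{49} k³ = [49×50/2]² = 1225² = 1500625
∑_{k=1}^{2} k³ = [2×3/2]² = 3² = 9
∑_{k=3}^{49} k³ = 1500625 - 9 = 1500616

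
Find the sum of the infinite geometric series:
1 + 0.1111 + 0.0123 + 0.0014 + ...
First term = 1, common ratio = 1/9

For |r| < 1, S = a / (1 - r)
S = 1 / (1 - (1/9))
S = 1 / (8/9)
S = 9/8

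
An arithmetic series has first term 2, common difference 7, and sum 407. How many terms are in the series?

Using S = n/2 × [2a + (n-1)d]
407 = n/2 × [2(2) + (n-1)(7)]
407 = n/2 × [4 + 7n - 7]
814 = n × [-3 + 7n]
7n² + (-3)n - 814 = 0
Discriminant: Δ = (-3)² - 4(7)(-814) = 9 + 22792 = 22801
√Δ = 151
n = [-(-3) + √Δ] / (2·7) = (3 + 151) / 14 = 154 / 14 = 11
(The negative root is discarded since n must be a positive integer.)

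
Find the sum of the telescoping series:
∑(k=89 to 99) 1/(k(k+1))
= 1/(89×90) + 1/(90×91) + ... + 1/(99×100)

Partial fractions: 1/(k(k+1)) = 1/k - 1/(k+1)
The series telescopes:
= (1/89 - 1/90) + (1/90 - 1/91) + ... + (1/99 - 1/100)
= 1/89 - 1/100
= 11/8900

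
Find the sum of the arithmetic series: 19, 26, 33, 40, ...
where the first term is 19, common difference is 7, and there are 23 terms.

Sₙ = n/2 × (first + last)
Last term = a + (n-1)d = 19 + (23-1)×7 = 173
S_23 = 23/2 × (19 + 173)
S_23 = 23/2 × 192 = 2208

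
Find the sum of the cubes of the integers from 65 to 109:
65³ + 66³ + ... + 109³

Use ∑_{k=1}^{n} k³ = [n(n+1)/2]², then subtract the first 64 terms.
∑_{k=1}^{109} k³ = [109×110/2]² = 5995² = 35940025
∑_{k=1}^{64} k³ = [64×65/2]² = 2080² = 4326400
∑_{k=65}^{109} k³ = 35940025 - 4326400 = 31613625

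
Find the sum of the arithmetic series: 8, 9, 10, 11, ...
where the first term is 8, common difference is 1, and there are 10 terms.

Sₙ = n/2 × (first + last)
Last term = a + (n-1)d = 8 + (10-1)×1 = 17
S_10 = 10/2 × (8 + 17)
S_10 = 10/2 × 25 = 125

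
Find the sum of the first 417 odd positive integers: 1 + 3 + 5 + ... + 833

Sum of first n odd numbers = n²
= 417²
= 173889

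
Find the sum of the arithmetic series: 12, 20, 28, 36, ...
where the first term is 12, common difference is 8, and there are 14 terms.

Sₙ = n/2 × (first + last)
Last term = a + (n-1)d = 12 + (14-1)×8 = 116
S_14 = 14/2 × (12 + 116)
S_14 = 14/2 × 128 = 896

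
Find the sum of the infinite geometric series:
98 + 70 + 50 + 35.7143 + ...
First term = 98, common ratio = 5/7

For |r| < 1, S = a / (1 - r)
S = 98 / (1 - (5/7))
S = 98 / (2/7)
S = 343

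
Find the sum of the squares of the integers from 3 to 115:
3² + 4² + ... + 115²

Use ∑_{k=1}^{n} k² = n(n+1)(2n+1)/6, then subtract the first 2 terms.
∑_{k=1}^{115} k² = 115×116×231/6 = 513590
∑_{k=1}^{2} k² = 2×3×5/6 = 5
∑_{k=3}^{115} k² = 513590 - 5 = 513585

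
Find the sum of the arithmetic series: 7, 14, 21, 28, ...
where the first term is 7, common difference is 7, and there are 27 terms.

Sₙ = n/2 × (first + last)
Last term = a + (n-1)d = 7 + (27-1)×7 = 189
S_27 = 27/2 × (7 + 189)
S_27 = 27/2 × 196 = 2646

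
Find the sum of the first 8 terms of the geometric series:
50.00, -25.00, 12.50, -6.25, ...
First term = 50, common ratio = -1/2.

Sₙ = a(1 - rⁿ) / (1 - r)
S_8 = 50(1 - (-1/2)^8) / (1 - (-1/2))
S_8 = 50(1 - (1/256)) / (3/2)
S_8 = 2125/64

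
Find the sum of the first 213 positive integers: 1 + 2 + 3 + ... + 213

Formula: ∑k = n(n+1)/2
= 213×214/2
= 45582/2
= 22791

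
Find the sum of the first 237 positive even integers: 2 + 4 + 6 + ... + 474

Sum of first n even numbers = n(n+1)
= 237×238
= 56406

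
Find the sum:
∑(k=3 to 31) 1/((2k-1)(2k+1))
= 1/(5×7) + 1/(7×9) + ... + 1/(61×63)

Partial fractions: 1/((2k-1)(2k+1)) = (1/2)[1/(2k-1) - 1/(2k+1)]
The series telescopes:
= (1/2)[1/5 - 1/63]
= 29/315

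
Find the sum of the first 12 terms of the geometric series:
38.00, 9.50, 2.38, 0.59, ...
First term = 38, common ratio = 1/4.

Sₙ = a(1 - rⁿ) / (1 - r)
S_12 = 38(1 - (1/4)^12) / (1 - (1/4))
S_12 = 38(1 - (1/16777216)) / (3/4)
S_12 = 106255695/2097152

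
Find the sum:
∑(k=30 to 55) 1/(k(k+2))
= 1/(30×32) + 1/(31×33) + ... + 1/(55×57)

Partial fractions: 1/(k(k+2)) = (1/2)[1/k - 1/(k+2)]
Telescoping leaves the first two and last two terms:
= (1/2)[1/30 + 1/31 - 1/56 - 1/57]
= 4979/329840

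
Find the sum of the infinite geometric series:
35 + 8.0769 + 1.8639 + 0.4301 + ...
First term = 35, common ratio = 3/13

For |r| < 1, S = a / (1 - r)
S = 35 / (1 - (3/13))
S = 35 / (10/13)
S = 91/2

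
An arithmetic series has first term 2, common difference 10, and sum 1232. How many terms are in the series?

Using S = n/2 × [2a + (n-1)d]
1232 = n/2 × [2(2) + (n-1)(10)]
1232 = n/2 × [4 + 10n - 10]
2464 = n × [-6 + 10n]
10n² + (-6)n - 2464 = 0
Discriminant: Δ = (-6)² - 4(10)(-2464) = 36 + 98560 = 98596
√Δ = 314
n = [-(-6) + √Δ] / (2·10) = (6 + 314) / 20 = 320 / 20 = 16
(The negative root is discarded since n must be a positive integer.)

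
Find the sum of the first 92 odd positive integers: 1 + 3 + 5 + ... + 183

Sum of first n odd numbers = n²
= 92²
= 8464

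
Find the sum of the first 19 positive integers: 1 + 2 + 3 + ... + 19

Formula: ∑k = n(n+1)/2
= 19×20/2
= 380/2
= 190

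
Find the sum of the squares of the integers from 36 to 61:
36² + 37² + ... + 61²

Use ∑_{k=1}^{n} k² = n(n+1)(2n+1)/6, then subtract the first 35 terms.
∑_{k=1}^{61} k² = 61×62×123/6 = 77531
∑_{k=1}^{35} k² = 35×36×71/6 = 14910
∑_{k=36}^{61} k² = 77531 - 14910 = 62621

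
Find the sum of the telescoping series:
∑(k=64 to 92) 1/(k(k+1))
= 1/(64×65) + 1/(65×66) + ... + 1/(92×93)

Partial fractions: 1/(k(k+1)) = 1/k - 1/(k+1)
The series telescopes:
= (1/64 - 1/65) + (1/65 - 1/66) + ... + (1/92 - 1/93)
= 1/64 - 1/93
= 29/5952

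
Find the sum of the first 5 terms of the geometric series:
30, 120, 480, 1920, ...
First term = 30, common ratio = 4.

Sₙ = a(1 - rⁿ) / (1 - r)
S_5 = 30(1 - 4^5) / (1 - 4)
S_5 = 30(1 - 1024) / (-3)
S_5 = 10230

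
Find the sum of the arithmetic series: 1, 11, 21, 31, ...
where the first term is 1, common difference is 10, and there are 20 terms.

Sₙ = n/2 × (first + last)
Last term = a + (n-1)d = 1 + (20-1)×10 = 191
S_20 = 20/2 × (1 + 191)
S_20 = 20/2 × 192 = 1920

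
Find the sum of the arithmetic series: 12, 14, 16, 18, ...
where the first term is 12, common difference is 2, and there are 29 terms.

Sₙ = n/2 × (first + last)
Last term = a + (n-1)d = 12 + (29-1)×2 = 68
S_29 = 29/2 × (12 + 68)
S_29 = 29/2 × 80 = 1160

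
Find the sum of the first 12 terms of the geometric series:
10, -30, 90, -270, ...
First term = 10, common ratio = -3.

Sₙ = a(1 - rⁿ) / (1 - r)
S_12 = 10(1 - (-3)^12) / (1 - (-3))
S_12 = 10(1 - 531441) / (4)
S_12 = -1328600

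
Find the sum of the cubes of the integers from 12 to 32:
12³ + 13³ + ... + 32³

Use ∑_{k=1}^{n} k³ = [n(n+1)/2]², then subtract the first 11 terms.
∑_{k=1}^{32} k³ = [32×33/2]² = 528² = 278784
∑_{k=1}^{11} k³ = [11×12/2]² = 66² = 4356
∑_{k=12}^{32} k³ = 278784 - 4356 = 274428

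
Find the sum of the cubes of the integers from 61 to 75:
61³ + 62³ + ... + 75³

Use ∑_{k=1}^{n} k³ = [n(n+1)/2]², then subtract the first 60 terms.
∑_{k=1}^{75} k³ = [75×76/2]² = 2850² = 8122500
∑_{k=1}^{60} k³ = [60×61/2]² = 1830² = 3348900
∑_{k=61}^{75} k³ = 8122500 - 3348900 = 4773600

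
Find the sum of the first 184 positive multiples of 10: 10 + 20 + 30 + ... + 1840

Factor out 10: = 10(1 + 2 + ... + 184) = 10 × n(n+1)/2
= 10 × 184×185/2
= 10 × 17020
= 170200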